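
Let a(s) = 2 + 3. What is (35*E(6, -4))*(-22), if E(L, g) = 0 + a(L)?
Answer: -3850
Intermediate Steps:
a(s) = 5
E(L, g) = 5 (E(L, g) = 0 + 5 = 5)
(35*E(6, -4))*(-22) = (35*5)*(-22) = 175*(-22) = -3850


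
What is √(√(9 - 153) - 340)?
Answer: 2*√(-85 + 3*I) ≈ 0.32535 + 18.442*I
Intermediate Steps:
√(√(9 - 153) - 340) = √(√(-144) - 340) = √(12*I - 340) = √(-340 + 12*I)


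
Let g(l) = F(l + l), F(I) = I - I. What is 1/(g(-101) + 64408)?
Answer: 1/64408 ≈ 1.5526e-5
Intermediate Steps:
F(I) = 0
g(l) = 0
1/(g(-101) + 64408) = 1/(0 + 64408) = 1/64408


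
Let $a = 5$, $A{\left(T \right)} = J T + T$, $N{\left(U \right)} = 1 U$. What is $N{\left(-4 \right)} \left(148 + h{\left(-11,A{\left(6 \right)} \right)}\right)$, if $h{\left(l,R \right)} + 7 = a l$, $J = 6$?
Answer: $-344$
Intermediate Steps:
$N{\left(U \right)} = U$
$A{\left(T \right)} = 7 T$ ($A{\left(T \right)} = 6 T + T = 7 T$)
$h{\left(l,R \right)} = -7 + 5 l$
$N{\left(-4 \right)} \left(148 + h{\left(-11,A{\left(6 \right)} \right)}\right) = - 4 \left(148 + \left(-7 + 5 \left(-11\right)\right)\right) = - 4 \left(148 - 62\right) = \left(-4\right) 86 = -344$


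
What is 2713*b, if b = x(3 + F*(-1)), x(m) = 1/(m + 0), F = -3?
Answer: 2713/6 ≈ 452.17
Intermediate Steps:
x(m) = 1/m
b = ⅙ (b = 1/(3 - 3*(-1)) = 1/(3 + 3) = 1/6 = ⅙ ≈ 0.16667)
2713*b = 2713*(⅙) = 2713/6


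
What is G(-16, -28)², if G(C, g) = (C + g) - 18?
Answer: 3844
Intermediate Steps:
G(C, g) = -18 + C + g
G(-16, -28)² = (-18 - 16 - 28)² = (-62)² = 3844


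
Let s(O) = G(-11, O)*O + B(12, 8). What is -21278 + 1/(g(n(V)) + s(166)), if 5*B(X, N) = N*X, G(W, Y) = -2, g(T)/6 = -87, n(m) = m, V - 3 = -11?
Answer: -88814377/4174 ≈ -21278.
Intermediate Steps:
V = -8 (V = 3 - 11 = -8)
g(T) = -522 (g(T) = 6*(-87) = -522)
B(X, N) = N*X/5 (B(X, N) = (N*X)/5 = N*X/5)
s(O) = 96/5 - 2*O (s(O) = -2*O + (⅕)*8*12 = -2*O + 96/5 = 96/5 - 2*O)
-21278 + 1/(g(n(V)) + s(166)) = -21278 + 1/(-522 + (96/5 - 2*166)) = -21278 + 1/(-522 + (96/5 - 332)) = -21278 + 1/(-522 - 1564/5) = -21278 + 1/(-4174/5) = -21278 - 5/4174 = -88814377/4174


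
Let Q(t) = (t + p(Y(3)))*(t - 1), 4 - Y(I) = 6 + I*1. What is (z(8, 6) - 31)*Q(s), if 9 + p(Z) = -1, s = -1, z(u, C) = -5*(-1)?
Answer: -572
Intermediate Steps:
z(u, C) = 5
Y(I) = -2 - I (Y(I) = 4 - (6 + I*1) = 4 - (6 + I) = 4 + (-6 - I) = -2 - I)
p(Z) = -10 (p(Z) = -9 - 1 = -10)
Q(t) = (-1 + t)*(-10 + t) (Q(t) = (t - 10)*(t - 1) = (-10 + t)*(-1 + t) = (-1 + t)*(-10 + t))
(z(8, 6) - 31)*Q(s) = (5 - 31)*(10 + (-1)² - 11*(-1)) = -26*(10 + 1 + 11) = -26*22 = -572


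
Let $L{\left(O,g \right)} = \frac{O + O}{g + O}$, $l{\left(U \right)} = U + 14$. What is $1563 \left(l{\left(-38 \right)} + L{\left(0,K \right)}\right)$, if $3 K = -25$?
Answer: $-37512$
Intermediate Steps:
$K = - \frac{25}{3}$ ($K = \frac{1}{3} \left(-25\right) = - \frac{25}{3} \approx -8.3333$)
$l{\left(U \right)} = 14 + U$
$L{\left(O,g \right)} = \frac{2 O}{O + g}$
$1563 \left(l{\left(-38 \right)} + L{\left(0,K \right)}\right) = 1563 \left(\left(14 - 38\right) + 2 \cdot 0 \frac{1}{0 - \frac{25}{3}}\right) = 1563 \left(-24 + 2 \cdot 0 \frac{1}{- \frac{25}{3}}\right) = 1563 \left(-24 + 2 \cdot 0 \left(- \frac{3}{25}\right)\right) = 1563 \left(-24 + 0\right) = 1563 \left(-24\right) = -37512$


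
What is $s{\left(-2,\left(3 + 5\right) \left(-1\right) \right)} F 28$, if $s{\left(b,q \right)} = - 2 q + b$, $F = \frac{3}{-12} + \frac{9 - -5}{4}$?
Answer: $1274$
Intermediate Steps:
$F = \frac{13}{4}$ ($F = 3 \left(- \frac{1}{12}\right) + \left(9 + 5\right) \frac{1}{4} = - \frac{1}{4} + 14 \cdot \frac{1}{4} = - \frac{1}{4} + \frac{7}{2} = \frac{13}{4} \approx 3.25$)
$s{\left(b,q \right)} = b - 2 q$
$s{\left(-2,\left(3 + 5\right) \left(-1\right) \right)} F 28 = \left(-2 - 2 \left(3 + 5\right) \left(-1\right)\right) \frac{13}{4} \cdot 28 = \left(-2 - 2 \cdot 8 \left(-1\right)\right) \frac{13}{4} \cdot 28 = \left(-2 - -16\right) \frac{13}{4} \cdot 28 = \left(-2 + 16\right) \frac{13}{4} \cdot 28 = 14 \cdot \frac{13}{4} \cdot 28 = \frac{91}{2} \cdot 28 = 1274$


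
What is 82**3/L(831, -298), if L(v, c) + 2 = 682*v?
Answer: 137842/141685 ≈ 0.97288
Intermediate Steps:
L(v, c) = -2 + 682*v
82**3/L(831, -298) = 82**3/(-2 + 682*831) = 551368/(-2 + 566742) = 551368/566740 = 551368*(1/566740) = 137842/141685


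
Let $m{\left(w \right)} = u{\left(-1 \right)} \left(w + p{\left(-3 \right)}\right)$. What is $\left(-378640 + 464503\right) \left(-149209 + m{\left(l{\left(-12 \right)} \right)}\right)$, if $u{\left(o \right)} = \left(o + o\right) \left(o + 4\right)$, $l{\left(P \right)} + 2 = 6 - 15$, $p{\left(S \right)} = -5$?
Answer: $-12803289519$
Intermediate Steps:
$l{\left(P \right)} = -11$ ($l{\left(P \right)} = -2 + \left(6 - 15\right) = -2 - 9 = -11$)
$u{\left(o \right)} = 2 o \left(4 + o\right)$
$m{\left(w \right)} = 30 - 6 w$ ($m{\left(w \right)} = 2 \left(-1\right) \left(4 - 1\right) \left(w - 5\right) = 2 \left(-1\right) 3 \left(-5 + w\right) = - 6 \left(-5 + w\right) = 30 - 6 w$)
$\left(-378640 + 464503\right) \left(-149209 + m{\left(l{\left(-12 \right)} \right)}\right) = \left(-378640 + 464503\right) \left(-149209 + \left(30 - -66\right)\right) = 85863 \left(-149209 + \left(30 + 66\right)\right) = 85863 \left(-149209 + 96\right) = 85863 \left(-149113\right) = -12803289519$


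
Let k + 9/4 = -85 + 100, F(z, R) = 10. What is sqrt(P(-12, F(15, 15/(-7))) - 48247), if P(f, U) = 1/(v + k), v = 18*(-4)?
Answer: I*sqrt(2709986691)/237 ≈ 219.65*I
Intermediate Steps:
v = -72
k = 51/4 (k = -9/4 + (-85 + 100) = -9/4 + 15 = 51/4 ≈ 12.750)
P(f, U) = -4/237 (P(f, U) = 1/(-72 + 51/4) = 1/(-237/4) = -4/237)
sqrt(P(-12, F(15, 15/(-7))) - 48247) = sqrt(-4/237 - 48247) = sqrt(-11434543/237) = I*sqrt(2709986691)/237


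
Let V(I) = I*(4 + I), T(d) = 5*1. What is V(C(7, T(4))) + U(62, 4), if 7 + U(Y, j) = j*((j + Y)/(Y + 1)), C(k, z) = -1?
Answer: -122/21 ≈ -5.8095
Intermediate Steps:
T(d) = 5
U(Y, j) = -7 + j*(Y + j)/(1 + Y) (U(Y, j) = -7 + j*((j + Y)/(Y + 1)) = -7 + j*((Y + j)/(1 + Y)) = -7 + j*(Y + j)/(1 + Y))
V(C(7, T(4))) + U(62, 4) = -(4 - 1) + (-7 + 4**2 - 7*62 + 62*4)/(1 + 62) = -1*3 + (-7 + 16 - 434 + 248)/63 = -3 + (1/63)*(-177) = -3 - 59/21 = -122/21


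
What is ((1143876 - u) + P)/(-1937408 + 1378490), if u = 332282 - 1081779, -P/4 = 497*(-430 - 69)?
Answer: -961795/186306 ≈ -5.1624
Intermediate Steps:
P = 992012 (P = -1988*(-430 - 69) = -1988*(-499) = -4*(-248003) = 992012)
u = -749497
((1143876 - u) + P)/(-1937408 + 1378490) = ((1143876 - 1*(-749497)) + 992012)/(-1937408 + 1378490) = ((1143876 + 749497) + 992012)/(-558918) = (1893373 + 992012)*(-1/558918) = 2885385*(-1/558918) = -961795/186306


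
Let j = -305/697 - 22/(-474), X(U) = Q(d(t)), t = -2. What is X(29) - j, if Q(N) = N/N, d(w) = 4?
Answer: 229807/165189 ≈ 1.3912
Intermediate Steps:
Q(N) = 1
X(U) = 1
j = -64618/165189 (j = -305*1/697 - 22*(-1/474) = -305/697 + 11/237 = -64618/165189 ≈ -0.39118)
X(29) - j = 1 - 1*(-64618/165189) = 1 + 64618/165189 = 229807/165189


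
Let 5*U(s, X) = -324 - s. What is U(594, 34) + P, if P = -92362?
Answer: -462728/5 ≈ -92546.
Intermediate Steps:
U(s, X) = -324/5 - s/5 (U(s, X) = (-324 - s)/5 = -324/5 - s/5)
U(594, 34) + P = (-324/5 - ⅕*594) - 92362 = (-324/5 - 594/5) - 92362 = -918/5 - 92362 = -462728/5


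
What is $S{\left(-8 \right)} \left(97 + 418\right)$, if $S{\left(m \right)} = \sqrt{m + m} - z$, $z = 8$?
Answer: $-4120 + 2060 i \approx -4120.0 + 2060.0 i$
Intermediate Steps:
$S{\left(m \right)} = -8 + \sqrt{2} \sqrt{m}$ ($S{\left(m \right)} = \sqrt{m + m} - 8 = \sqrt{2 m} - 8 = \sqrt{2} \sqrt{m} - 8 = -8 + \sqrt{2} \sqrt{m}$)
$S{\left(-8 \right)} \left(97 + 418\right) = \left(-8 + \sqrt{2} \sqrt{-8}\right) \left(97 + 418\right) = \left(-8 + \sqrt{2} \cdot 2 i \sqrt{2}\right) 515 = \left(-8 + 4 i\right) 515 = -4120 + 2060 i$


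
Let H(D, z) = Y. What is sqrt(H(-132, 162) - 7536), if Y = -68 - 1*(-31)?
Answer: I*sqrt(7573) ≈ 87.023*I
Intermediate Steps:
Y = -37 (Y = -68 + 31 = -37)
H(D, z) = -37
sqrt(H(-132, 162) - 7536) = sqrt(-37 - 7536) = sqrt(-7573) = I*sqrt(7573)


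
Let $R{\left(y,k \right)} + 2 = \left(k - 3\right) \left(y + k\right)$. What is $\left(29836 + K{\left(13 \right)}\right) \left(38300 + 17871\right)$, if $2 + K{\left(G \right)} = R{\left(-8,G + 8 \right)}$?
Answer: $1688837286$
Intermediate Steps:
$R{\left(y,k \right)} = -2 + \left(-3 + k\right) \left(k + y\right)$ ($R{\left(y,k \right)} = -2 + \left(k - 3\right) \left(y + k\right) = -2 + \left(-3 + k\right) \left(k + y\right)$)
$K{\left(G \right)} = -68 + \left(8 + G\right)^{2} - 11 G$ ($K{\left(G \right)} = -2 - \left(-22 - \left(G + 8\right)^{2} + 3 \left(G + 8\right) - \left(G + 8\right) \left(-8\right)\right) = -2 + \left(-2 + \left(8 + G\right)^{2} - 3 \left(8 + G\right) + 24 + \left(8 + G\right) \left(-8\right)\right) = -2 - \left(66 - \left(8 + G\right)^{2} + 11 G\right) = -68 + \left(8 + G\right)^{2} - 11 G$)
$\left(29836 + K{\left(13 \right)}\right) \left(38300 + 17871\right) = \left(29836 + \left(-4 + 13^{2} + 5 \cdot 13\right)\right) \left(38300 + 17871\right) = \left(29836 + \left(-4 + 169 + 65\right)\right) 56171 = \left(29836 + 230\right) 56171 = 30066 \cdot 56171 = 1688837286$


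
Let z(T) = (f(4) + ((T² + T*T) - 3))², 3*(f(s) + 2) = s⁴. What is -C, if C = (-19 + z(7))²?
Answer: -81826890916/81 ≈ -1.0102e+9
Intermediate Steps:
f(s) = -2 + s⁴/3
z(T) = (241/3 + 2*T²)² (z(T) = ((-2 + (⅓)*4⁴) + ((T² + T*T) - 3))² = ((-2 + (⅓)*256) + ((T² + T²) - 3))² = ((-2 + 256/3) + (2*T² - 3))² = (250/3 + (-3 + 2*T²))² = (241/3 + 2*T²)²)
C = 81826890916/81 (C = (-19 + (241 + 6*7²)²/9)² = (-19 + (241 + 6*49)²/9)² = (-19 + (241 + 294)²/9)² = (-19 + (⅑)*535²)² = (-19 + (⅑)*286225)² = (-19 + 286225/9)² = (286054/9)² = 81826890916/81 ≈ 1.0102e+9)
-C = -1*81826890916/81 = -81826890916/81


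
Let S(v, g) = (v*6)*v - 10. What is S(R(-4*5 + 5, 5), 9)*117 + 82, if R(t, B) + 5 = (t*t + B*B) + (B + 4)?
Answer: 45289144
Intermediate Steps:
R(t, B) = -1 + B + B² + t² (R(t, B) = -5 + ((t*t + B*B) + (B + 4)) = -5 + ((t² + B²) + (4 + B)) = -5 + ((B² + t²) + (4 + B)) = -5 + (4 + B + B² + t²) = -1 + B + B² + t²)
S(v, g) = -10 + 6*v² (S(v, g) = (6*v)*v - 10 = 6*v² - 10 = -10 + 6*v²)
S(R(-4*5 + 5, 5), 9)*117 + 82 = (-10 + 6*(-1 + 5 + 5² + (-4*5 + 5)²)²)*117 + 82 = (-10 + 6*(-1 + 5 + 25 + (-20 + 5)²)²)*117 + 82 = (-10 + 6*(-1 + 5 + 25 + (-15)²)²)*117 + 82 = (-10 + 6*(-1 + 5 + 25 + 225)²)*117 + 82 = (-10 + 6*254²)*117 + 82 = (-10 + 6*64516)*117 + 82 = (-10 + 387096)*117 + 82 = 387086*117 + 82 = 45289062 + 82 = 45289144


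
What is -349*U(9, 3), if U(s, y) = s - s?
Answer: 0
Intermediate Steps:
U(s, y) = 0
-349*U(9, 3) = -349*0 = 0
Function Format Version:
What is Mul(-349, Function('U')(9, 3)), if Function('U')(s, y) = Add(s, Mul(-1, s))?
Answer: 0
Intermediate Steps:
Function('U')(s, y) = 0
Mul(-349, Function('U')(9, 3)) = Mul(-349, 0) = 0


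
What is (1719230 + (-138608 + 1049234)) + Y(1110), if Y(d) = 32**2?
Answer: 2630880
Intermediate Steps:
Y(d) = 1024
(1719230 + (-138608 + 1049234)) + Y(1110) = (1719230 + (-138608 + 1049234)) + 1024 = (1719230 + 910626) + 1024 = 2629856 + 1024 = 2630880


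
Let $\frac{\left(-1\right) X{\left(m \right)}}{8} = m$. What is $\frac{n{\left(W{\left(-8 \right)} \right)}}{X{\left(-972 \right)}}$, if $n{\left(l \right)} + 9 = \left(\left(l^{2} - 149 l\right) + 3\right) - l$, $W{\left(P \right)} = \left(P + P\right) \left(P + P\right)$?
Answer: $\frac{13565}{3888} \approx 3.4889$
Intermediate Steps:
$X{\left(m \right)} = - 8 m$
$W{\left(P \right)} = 4 P^{2}$ ($W{\left(P \right)} = 2 P 2 P = 4 P^{2}$)
$n{\left(l \right)} = -6 + l^{2} - 150 l$ ($n{\left(l \right)} = -9 - \left(-3 - l^{2} + 150 l\right) = -9 + \left(3 + l^{2} - 150 l\right) = -6 + l^{2} - 150 l$)
$\frac{n{\left(W{\left(-8 \right)} \right)}}{X{\left(-972 \right)}} = \frac{-6 + \left(4 \left(-8\right)^{2}\right)^{2} - 150 \cdot 4 \left(-8\right)^{2}}{\left(-8\right) \left(-972\right)} = \frac{-6 + \left(4 \cdot 64\right)^{2} - 150 \cdot 4 \cdot 64}{7776} = \left(-6 + 256^{2} - 38400\right) \frac{1}{7776} = \left(-6 + 65536 - 38400\right) \frac{1}{7776} = 27130 \cdot \frac{1}{7776} = \frac{13565}{3888}$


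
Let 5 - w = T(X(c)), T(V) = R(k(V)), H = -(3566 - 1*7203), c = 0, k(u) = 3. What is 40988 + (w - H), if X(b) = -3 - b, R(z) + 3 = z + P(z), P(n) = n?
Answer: 37353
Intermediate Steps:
R(z) = -3 + 2*z (R(z) = -3 + (z + z) = -3 + 2*z)
H = 3637 (H = -(3566 - 7203) = -1*(-3637) = 3637)
T(V) = 3 (T(V) = -3 + 2*3 = -3 + 6 = 3)
w = 2 (w = 5 - 1*3 = 5 - 3 = 2)
40988 + (w - H) = 40988 + (2 - 1*3637) = 40988 + (2 - 3637) = 40988 - 3635 = 37353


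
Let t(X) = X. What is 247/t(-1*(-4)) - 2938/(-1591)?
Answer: 404729/6364 ≈ 63.597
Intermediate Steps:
247/t(-1*(-4)) - 2938/(-1591) = 247/((-1*(-4))) - 2938/(-1591) = 247/4 - 2938*(-1/1591) = 247*(¼) + 2938/1591 = 247/4 + 2938/1591 = 404729/6364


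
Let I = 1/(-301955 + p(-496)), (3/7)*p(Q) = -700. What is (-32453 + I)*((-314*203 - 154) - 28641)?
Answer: 2735121341782276/910765 ≈ 3.0031e+9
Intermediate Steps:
p(Q) = -4900/3 (p(Q) = (7/3)*(-700) = -4900/3)
I = -3/910765 (I = 1/(-301955 - 4900/3) = 1/(-910765/3) = -3/910765 ≈ -3.2939e-6)
(-32453 + I)*((-314*203 - 154) - 28641) = (-32453 - 3/910765)*((-314*203 - 154) - 28641) = -29557056548*((-63742 - 154) - 28641)/910765 = -29557056548*(-63896 - 28641)/910765 = -29557056548/910765*(-92537) = 2735121341782276/910765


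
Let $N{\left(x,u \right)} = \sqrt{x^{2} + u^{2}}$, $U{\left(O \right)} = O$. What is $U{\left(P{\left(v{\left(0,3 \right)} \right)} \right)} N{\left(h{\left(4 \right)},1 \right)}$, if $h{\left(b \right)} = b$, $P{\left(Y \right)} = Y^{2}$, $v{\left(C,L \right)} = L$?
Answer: $9 \sqrt{17} \approx 37.108$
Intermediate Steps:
$N{\left(x,u \right)} = \sqrt{u^{2} + x^{2}}$
$U{\left(P{\left(v{\left(0,3 \right)} \right)} \right)} N{\left(h{\left(4 \right)},1 \right)} = 3^{2} \sqrt{1^{2} + 4^{2}} = 9 \sqrt{1 + 16} = 9 \sqrt{17}$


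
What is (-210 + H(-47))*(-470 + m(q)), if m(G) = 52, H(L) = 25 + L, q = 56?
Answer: 96976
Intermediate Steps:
(-210 + H(-47))*(-470 + m(q)) = (-210 + (25 - 47))*(-470 + 52) = (-210 - 22)*(-418) = -232*(-418) = 96976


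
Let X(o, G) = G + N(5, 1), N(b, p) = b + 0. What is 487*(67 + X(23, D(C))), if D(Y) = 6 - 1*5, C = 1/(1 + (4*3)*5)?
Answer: 35551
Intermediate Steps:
C = 1/61 (C = 1/(1 + 12*5) = 1/(1 + 60) = 1/61 ≈ 0.016393)
D(Y) = 1 (D(Y) = 6 - 5 = 1)
N(b, p) = b
X(o, G) = 5 + G (X(o, G) = G + 5 = 5 + G)
487*(67 + X(23, D(C))) = 487*(67 + (5 + 1)) = 487*(67 + 6) = 487*73 = 35551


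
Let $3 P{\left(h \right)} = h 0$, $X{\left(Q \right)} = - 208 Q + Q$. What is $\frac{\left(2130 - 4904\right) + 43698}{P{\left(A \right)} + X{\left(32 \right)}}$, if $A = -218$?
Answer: $- \frac{10231}{1656} \approx -6.1781$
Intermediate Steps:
$X{\left(Q \right)} = - 207 Q$
$P{\left(h \right)} = 0$ ($P{\left(h \right)} = \frac{h 0}{3} = \frac{1}{3} \cdot 0 = 0$)
$\frac{\left(2130 - 4904\right) + 43698}{P{\left(A \right)} + X{\left(32 \right)}} = \frac{\left(2130 - 4904\right) + 43698}{0 - 6624} = \frac{-2774 + 43698}{-6624} = 40924 \left(- \frac{1}{6624}\right) = - \frac{10231}{1656}$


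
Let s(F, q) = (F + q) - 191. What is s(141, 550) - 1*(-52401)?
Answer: 52901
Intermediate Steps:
s(F, q) = -191 + F + q
s(141, 550) - 1*(-52401) = (-191 + 141 + 550) - 1*(-52401) = 500 + 52401 = 52901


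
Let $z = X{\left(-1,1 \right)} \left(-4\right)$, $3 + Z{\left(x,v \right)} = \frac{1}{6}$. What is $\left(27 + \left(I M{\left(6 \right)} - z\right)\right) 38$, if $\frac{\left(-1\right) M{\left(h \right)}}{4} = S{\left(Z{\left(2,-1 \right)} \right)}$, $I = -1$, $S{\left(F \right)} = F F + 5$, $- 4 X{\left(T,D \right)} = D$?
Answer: $\frac{26714}{9} \approx 2968.2$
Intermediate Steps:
$Z{\left(x,v \right)} = - \frac{17}{6}$ ($Z{\left(x,v \right)} = -3 + \frac{1}{6} = - \frac{17}{6}$)
$X{\left(T,D \right)} = - \frac{D}{4}$
$S{\left(F \right)} = 5 + F^{2}$ ($S{\left(F \right)} = F^{2} + 5 = 5 + F^{2}$)
$z = 1$ ($z = \left(- \frac{1}{4}\right) 1 \left(-4\right) = \left(- \frac{1}{4}\right) \left(-4\right) = 1$)
$M{\left(h \right)} = - \frac{469}{9}$ ($M{\left(h \right)} = - 4 \left(5 + \left(- \frac{17}{6}\right)^{2}\right) = - 4 \left(5 + \frac{289}{36}\right) = \left(-4\right) \frac{469}{36} = - \frac{469}{9}$)
$\left(27 + \left(I M{\left(6 \right)} - z\right)\right) 38 = \left(27 - - \frac{460}{9}\right) 38 = \left(27 + \left(\frac{469}{9} - 1\right)\right) 38 = \left(27 + \frac{460}{9}\right) 38 = \frac{703}{9} \cdot 38 = \frac{26714}{9}$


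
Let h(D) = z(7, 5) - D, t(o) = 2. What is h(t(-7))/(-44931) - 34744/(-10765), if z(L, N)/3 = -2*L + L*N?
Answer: 1560425999/483682215 ≈ 3.2261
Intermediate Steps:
z(L, N) = -6*L + 3*L*N (z(L, N) = 3*(-2*L + L*N) = -6*L + 3*L*N)
h(D) = 63 - D (h(D) = 3*7*(-2 + 5) - D = 3*7*3 - D = 63 - D)
h(t(-7))/(-44931) - 34744/(-10765) = (63 - 1*2)/(-44931) - 34744/(-10765) = (63 - 2)*(-1/44931) - 34744*(-1/10765) = 61*(-1/44931) + 34744/10765 = -61/44931 + 34744/10765 = 1560425999/483682215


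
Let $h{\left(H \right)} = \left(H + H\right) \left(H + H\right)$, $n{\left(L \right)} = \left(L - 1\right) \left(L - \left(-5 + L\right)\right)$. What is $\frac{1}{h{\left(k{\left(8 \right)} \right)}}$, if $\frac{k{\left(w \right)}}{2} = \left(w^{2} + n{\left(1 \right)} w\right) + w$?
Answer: $\frac{1}{82944} \approx 1.2056 \cdot 10^{-5}$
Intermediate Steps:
$n{\left(L \right)} = -5 + 5 L$ ($n{\left(L \right)} = \left(-1 + L\right) 5 = -5 + 5 L$)
$k{\left(w \right)} = 2 w + 2 w^{2}$ ($k{\left(w \right)} = 2 \left(\left(w^{2} + \left(-5 + 5 \cdot 1\right) w\right) + w\right) = 2 \left(\left(w^{2} + \left(-5 + 5\right) w\right) + w\right) = 2 \left(\left(w^{2} + 0 w\right) + w\right) = 2 \left(\left(w^{2} + 0\right) + w\right) = 2 \left(w^{2} + w\right) = 2 \left(w + w^{2}\right) = 2 w + 2 w^{2}$)
$h{\left(H \right)} = 4 H^{2}$ ($h{\left(H \right)} = 2 H 2 H = 4 H^{2}$)
$\frac{1}{h{\left(k{\left(8 \right)} \right)}} = \frac{1}{4 \left(2 \cdot 8 \left(1 + 8\right)\right)^{2}} = \frac{1}{4 \left(2 \cdot 8 \cdot 9\right)^{2}} = \frac{1}{4 \cdot 144^{2}} = \frac{1}{4 \cdot 20736} = \frac{1}{82944}$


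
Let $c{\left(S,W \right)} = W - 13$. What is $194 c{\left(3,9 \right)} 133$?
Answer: $-103208$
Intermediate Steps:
$c{\left(S,W \right)} = -13 + W$
$194 c{\left(3,9 \right)} 133 = 194 \left(-13 + 9\right) 133 = 194 \left(-4\right) 133 = \left(-776\right) 133 = -103208$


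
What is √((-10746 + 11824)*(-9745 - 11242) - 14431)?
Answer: I*√22638417 ≈ 4758.0*I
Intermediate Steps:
√((-10746 + 11824)*(-9745 - 11242) - 14431) = √(1078*(-20987) - 14431) = √(-22623986 - 14431) = √(-22638417) = I*√22638417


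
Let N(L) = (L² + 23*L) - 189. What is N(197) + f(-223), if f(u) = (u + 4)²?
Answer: 91112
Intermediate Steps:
N(L) = -189 + L² + 23*L
f(u) = (4 + u)²
N(197) + f(-223) = (-189 + 197² + 23*197) + (4 - 223)² = (-189 + 38809 + 4531) + (-219)² = 43151 + 47961 = 91112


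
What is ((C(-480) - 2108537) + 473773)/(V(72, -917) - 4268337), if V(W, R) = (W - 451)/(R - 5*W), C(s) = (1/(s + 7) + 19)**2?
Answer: 46695211935252/121947204680213 ≈ 0.38291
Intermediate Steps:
C(s) = (19 + 1/(7 + s))**2 (C(s) = (1/(7 + s) + 19)**2 = (19 + 1/(7 + s))**2)
V(W, R) = (-451 + W)/(R - 5*W)
((C(-480) - 2108537) + 473773)/(V(72, -917) - 4268337) = (((134 + 19*(-480))**2/(7 - 480)**2 - 2108537) + 473773)/((-451 + 72)/(-917 - 5*72) - 4268337) = (((134 - 9120)**2/(-473)**2 - 2108537) + 473773)/(-379/(-917 - 360) - 4268337) = (((1/223729)*(-8986)**2 - 2108537) + 473773)/(-379/(-1277) - 4268337) = (((1/223729)*80748196 - 2108537) + 473773)/(-1/1277*(-379) - 4268337) = ((80748196/223729 - 2108537) + 473773)/(379/1277 - 4268337) = (-471660126277/223729 + 473773)/(-5450665970/1277) = -365663366760/223729*(-1277/5450665970) = 46695211935252/121947204680213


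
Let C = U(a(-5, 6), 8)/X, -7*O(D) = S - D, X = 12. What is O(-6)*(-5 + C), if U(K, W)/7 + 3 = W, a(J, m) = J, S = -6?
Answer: 0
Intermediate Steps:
U(K, W) = -21 + 7*W
O(D) = 6/7 + D/7 (O(D) = -(-6 - D)/7 = 6/7 + D/7)
C = 35/12 (C = (-21 + 7*8)/12 = (-21 + 56)*(1/12) = 35*(1/12) = 35/12 ≈ 2.9167)
O(-6)*(-5 + C) = (6/7 + (⅐)*(-6))*(-5 + 35/12) = (6/7 - 6/7)*(-25/12) = 0*(-25/12) = 0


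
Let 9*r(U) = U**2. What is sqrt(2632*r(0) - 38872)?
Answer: 2*I*sqrt(9718) ≈ 197.16*I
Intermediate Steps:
r(U) = U**2/9
sqrt(2632*r(0) - 38872) = sqrt(2632*((1/9)*0**2) - 38872) = sqrt(2632*((1/9)*0) - 38872) = sqrt(2632*0 - 38872) = sqrt(0 - 38872) = sqrt(-38872) = 2*I*sqrt(9718)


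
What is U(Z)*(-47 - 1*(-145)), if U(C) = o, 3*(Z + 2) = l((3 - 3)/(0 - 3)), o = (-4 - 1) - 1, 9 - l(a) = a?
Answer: -588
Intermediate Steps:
l(a) = 9 - a
o = -6 (o = -5 - 1 = -6)
Z = 1 (Z = -2 + (9 - (3 - 3)/(0 - 3))/3 = -2 + (9 - 0/(-3))/3 = -2 + (9 - 0*(-1)/3)/3 = -2 + (9 - 1*0)/3 = -2 + (9 + 0)/3 = -2 + (1/3)*9 = -2 + 3 = 1)
U(C) = -6
U(Z)*(-47 - 1*(-145)) = -6*(-47 - 1*(-145)) = -6*(-47 + 145) = -6*98 = -588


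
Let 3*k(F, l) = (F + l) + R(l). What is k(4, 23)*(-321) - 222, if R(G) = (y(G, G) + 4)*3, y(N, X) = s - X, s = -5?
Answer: 4593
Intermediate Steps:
y(N, X) = -5 - X
R(G) = -3 - 3*G (R(G) = ((-5 - G) + 4)*3 = (-1 - G)*3 = -3 - 3*G)
k(F, l) = -1 - 2*l/3 + F/3 (k(F, l) = ((F + l) + (-3 - 3*l))/3 = (-3 + F - 2*l)/3 = -1 - 2*l/3 + F/3)
k(4, 23)*(-321) - 222 = (-1 - ⅔*23 + (⅓)*4)*(-321) - 222 = (-1 - 46/3 + 4/3)*(-321) - 222 = -15*(-321) - 222 = 4815 - 222 = 4593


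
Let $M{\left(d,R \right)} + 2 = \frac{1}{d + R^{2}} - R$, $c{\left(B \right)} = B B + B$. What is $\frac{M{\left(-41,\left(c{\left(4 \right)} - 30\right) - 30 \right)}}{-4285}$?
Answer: $- \frac{59243}{6680315} \approx -0.0088683$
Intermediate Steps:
$c{\left(B \right)} = B + B^{2}$ ($c{\left(B \right)} = B^{2} + B = B + B^{2}$)
$M{\left(d,R \right)} = -2 + \frac{1}{d + R^{2}} - R$ ($M{\left(d,R \right)} = -2 - \left(R - \frac{1}{d + R^{2}}\right) = -2 + \frac{1}{d + R^{2}} - R$)
$\frac{M{\left(-41,\left(c{\left(4 \right)} - 30\right) - 30 \right)}}{-4285} = \frac{\frac{1}{-41 + \left(\left(4 \left(1 + 4\right) - 30\right) - 30\right)^{2}} \left(1 - \left(\left(4 \left(1 + 4\right) - 30\right) - 30\right)^{3} - -82 - 2 \left(\left(4 \left(1 + 4\right) - 30\right) - 30\right)^{2} - \left(\left(4 \left(1 + 4\right) - 30\right) - 30\right) \left(-41\right)\right)}{-4285} = \frac{1 - \left(\left(4 \cdot 5 - 30\right) - 30\right)^{3} + 82 - 2 \left(\left(4 \cdot 5 - 30\right) - 30\right)^{2} - \left(\left(4 \cdot 5 - 30\right) - 30\right) \left(-41\right)}{-41 + \left(\left(4 \cdot 5 - 30\right) - 30\right)^{2}} \left(- \frac{1}{4285}\right) = \frac{1 - \left(\left(20 - 30\right) - 30\right)^{3} + 82 - 2 \left(\left(20 - 30\right) - 30\right)^{2} - \left(\left(20 - 30\right) - 30\right) \left(-41\right)}{-41 + \left(\left(20 - 30\right) - 30\right)^{2}} \left(- \frac{1}{4285}\right) = \frac{1 - \left(-10 - 30\right)^{3} + 82 - 2 \left(-10 - 30\right)^{2} - \left(-10 - 30\right) \left(-41\right)}{-41 + \left(-10 - 30\right)^{2}} \left(- \frac{1}{4285}\right) = \frac{1 - \left(-40\right)^{3} + 82 - 2 \left(-40\right)^{2} - \left(-40\right) \left(-41\right)}{-41 + \left(-40\right)^{2}} \left(- \frac{1}{4285}\right) = \frac{1 - -64000 + 82 - 3200 - 1640}{-41 + 1600} \left(- \frac{1}{4285}\right) = \frac{1 + 64000 + 82 - 3200 - 1640}{1559} \left(- \frac{1}{4285}\right) = \frac{1}{1559} \cdot 59243 \left(- \frac{1}{4285}\right) = \frac{59243}{1559} \left(- \frac{1}{4285}\right) = - \frac{59243}{6680315}$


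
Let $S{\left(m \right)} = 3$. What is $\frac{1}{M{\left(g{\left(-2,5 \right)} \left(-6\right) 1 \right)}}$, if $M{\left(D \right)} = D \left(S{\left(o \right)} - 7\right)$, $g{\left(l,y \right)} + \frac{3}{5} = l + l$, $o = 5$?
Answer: $- \frac{5}{552} \approx -0.009058$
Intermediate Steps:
$g{\left(l,y \right)} = - \frac{3}{5} + 2 l$ ($g{\left(l,y \right)} = - \frac{3}{5} + \left(l + l\right) = - \frac{3}{5} + 2 l$)
$M{\left(D \right)} = - 4 D$ ($M{\left(D \right)} = D \left(3 - 7\right) = D \left(-4\right) = - 4 D$)
$\frac{1}{M{\left(g{\left(-2,5 \right)} \left(-6\right) 1 \right)}} = \frac{1}{\left(-4\right) \left(- \frac{3}{5} + 2 \left(-2\right)\right) \left(-6\right) 1} = \frac{1}{\left(-4\right) \left(- \frac{3}{5} - 4\right) \left(-6\right) 1} = \frac{1}{\left(-4\right) \left(- \frac{23}{5}\right) \left(-6\right) 1} = \frac{1}{\left(-4\right) \frac{138}{5} \cdot 1} = \frac{1}{\left(-4\right) \frac{138}{5}} = \frac{1}{- \frac{552}{5}} = - \frac{5}{552}$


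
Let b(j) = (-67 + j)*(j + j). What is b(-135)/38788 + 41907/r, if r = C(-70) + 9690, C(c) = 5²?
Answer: 538836204/94206355 ≈ 5.7197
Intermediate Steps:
C(c) = 25
b(j) = 2*j*(-67 + j) (b(j) = (-67 + j)*(2*j) = 2*j*(-67 + j))
r = 9715 (r = 25 + 9690 = 9715)
b(-135)/38788 + 41907/r = (2*(-135)*(-67 - 135))/38788 + 41907/9715 = (2*(-135)*(-202))*(1/38788) + 41907*(1/9715) = 54540*(1/38788) + 41907/9715 = 13635/9697 + 41907/9715 = 538836204/94206355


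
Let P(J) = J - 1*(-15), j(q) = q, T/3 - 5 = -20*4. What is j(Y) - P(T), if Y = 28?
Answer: 238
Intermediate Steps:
T = -225 (T = 15 + 3*(-20*4) = 15 + 3*(-80) = 15 - 240 = -225)
P(J) = 15 + J (P(J) = J + 15 = 15 + J)
j(Y) - P(T) = 28 - (15 - 225) = 28 - 1*(-210) = 28 + 210 = 238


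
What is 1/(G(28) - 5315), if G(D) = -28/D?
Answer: -1/5316 ≈ -0.00018811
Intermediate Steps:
1/(G(28) - 5315) = 1/(-28/28 - 5315) = 1/(-28*1/28 - 5315) = 1/(-1 - 5315) = 1/(-5316) = -1/5316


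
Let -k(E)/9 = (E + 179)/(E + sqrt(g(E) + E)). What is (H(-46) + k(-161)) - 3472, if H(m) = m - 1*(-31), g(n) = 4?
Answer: -45453952/13039 + 81*I*sqrt(157)/13039 ≈ -3486.0 + 0.077838*I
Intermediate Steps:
H(m) = 31 + m (H(m) = m + 31 = 31 + m)
k(E) = -9*(179 + E)/(E + sqrt(4 + E)) (k(E) = -9*(E + 179)/(E + sqrt(4 + E)) = -9*(179 + E)/(E + sqrt(4 + E)))
(H(-46) + k(-161)) - 3472 = ((31 - 46) + 9*(-179 - 1*(-161))/(-161 + sqrt(4 - 161))) - 3472 = (-15 + 9*(-179 + 161)/(-161 + sqrt(-157))) - 3472 = (-15 + 9*(-18)/(-161 + I*sqrt(157))) - 3472 = (-15 - 162/(-161 + I*sqrt(157))) - 3472 = -3487 - 162/(-161 + I*sqrt(157))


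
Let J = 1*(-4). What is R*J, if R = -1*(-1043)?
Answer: -4172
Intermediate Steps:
R = 1043
J = -4
R*J = 1043*(-4) = -4172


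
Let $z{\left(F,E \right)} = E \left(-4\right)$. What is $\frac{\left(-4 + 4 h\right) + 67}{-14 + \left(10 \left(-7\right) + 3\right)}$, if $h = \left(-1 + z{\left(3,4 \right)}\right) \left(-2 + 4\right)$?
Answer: $\frac{73}{81} \approx 0.90123$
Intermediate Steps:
$z{\left(F,E \right)} = - 4 E$
$h = -34$ ($h = \left(-1 - 16\right) \left(-2 + 4\right) = \left(-1 - 16\right) 2 = \left(-17\right) 2 = -34$)
$\frac{\left(-4 + 4 h\right) + 67}{-14 + \left(10 \left(-7\right) + 3\right)} = \frac{\left(-4 + 4 \left(-34\right)\right) + 67}{-14 + \left(10 \left(-7\right) + 3\right)} = \frac{\left(-4 - 136\right) + 67}{-14 + \left(-70 + 3\right)} = \frac{-140 + 67}{-14 - 67} = - \frac{73}{-81} = \left(-73\right) \left(- \frac{1}{81}\right) = \frac{73}{81}$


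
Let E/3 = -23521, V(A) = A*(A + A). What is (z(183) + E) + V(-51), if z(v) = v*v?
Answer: -31872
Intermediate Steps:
V(A) = 2*A**2 (V(A) = A*(2*A) = 2*A**2)
E = -70563 (E = 3*(-23521) = -70563)
z(v) = v**2
(z(183) + E) + V(-51) = (183**2 - 70563) + 2*(-51)**2 = (33489 - 70563) + 2*2601 = -37074 + 5202 = -31872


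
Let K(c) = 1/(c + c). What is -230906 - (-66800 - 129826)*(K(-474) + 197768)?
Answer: 6144003745425/158 ≈ 3.8886e+10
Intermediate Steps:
K(c) = 1/(2*c)
-230906 - (-66800 - 129826)*(K(-474) + 197768) = -230906 - (-66800 - 129826)*((½)/(-474) + 197768) = -230906 - (-196626)*((½)*(-1/474) + 197768) = -230906 - (-196626)*(-1/948 + 197768) = -230906 - (-196626)*187484063/948 = -230906 - 1*(-6144040228573/158) = -230906 + 6144040228573/158 = 6144003745425/158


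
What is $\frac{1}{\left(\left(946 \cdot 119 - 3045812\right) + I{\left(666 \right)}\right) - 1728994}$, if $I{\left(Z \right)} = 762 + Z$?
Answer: $- \frac{1}{4660804} \approx -2.1456 \cdot 10^{-7}$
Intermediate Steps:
$\frac{1}{\left(\left(946 \cdot 119 - 3045812\right) + I{\left(666 \right)}\right) - 1728994} = \frac{1}{\left(\left(946 \cdot 119 - 3045812\right) + \left(762 + 666\right)\right) - 1728994} = \frac{1}{\left(\left(112574 - 3045812\right) + 1428\right) - 1728994} = \frac{1}{\left(-2933238 + 1428\right) - 1728994} = \frac{1}{-2931810 - 1728994} = \frac{1}{-4660804} = - \frac{1}{4660804}$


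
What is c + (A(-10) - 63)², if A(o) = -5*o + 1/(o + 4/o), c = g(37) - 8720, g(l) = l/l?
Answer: -23112415/2704 ≈ -8547.5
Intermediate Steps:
g(l) = 1
c = -8719 (c = 1 - 8720 = -8719)
A(o) = 1/(o + 4/o) - 5*o
c + (A(-10) - 63)² = -8719 + (-1*(-10)*(19 + 5*(-10)²)/(4 + (-10)²) - 63)² = -8719 + (-1*(-10)*(19 + 5*100)/(4 + 100) - 63)² = -8719 + (-1*(-10)*(19 + 500)/104 - 63)² = -8719 + (-1*(-10)*1/104*519 - 63)² = -8719 + (2595/52 - 63)² = -8719 + (-681/52)² = -8719 + 463761/2704 = -23112415/2704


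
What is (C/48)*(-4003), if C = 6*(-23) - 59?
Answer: 788591/48 ≈ 16429.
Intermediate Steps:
C = -197 (C = -138 - 59 = -197)
(C/48)*(-4003) = -197/48*(-4003) = 788591/48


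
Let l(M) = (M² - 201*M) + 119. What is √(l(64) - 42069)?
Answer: I*√50718 ≈ 225.21*I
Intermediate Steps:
l(M) = 119 + M² - 201*M
√(l(64) - 42069) = √((119 + 64² - 201*64) - 42069) = √((119 + 4096 - 12864) - 42069) = √(-8649 - 42069) = √(-50718) = I*√50718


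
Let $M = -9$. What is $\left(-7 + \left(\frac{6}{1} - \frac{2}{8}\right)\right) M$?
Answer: $\frac{45}{4} \approx 11.25$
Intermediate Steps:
$\left(-7 + \left(\frac{6}{1} - \frac{2}{8}\right)\right) M = \left(-7 + \left(\frac{6}{1} - \frac{2}{8}\right)\right) \left(-9\right) = \left(-7 + \left(6 \cdot 1 - \frac{1}{4}\right)\right) \left(-9\right) = \left(-7 + \left(6 - \frac{1}{4}\right)\right) \left(-9\right) = \left(-7 + \frac{23}{4}\right) \left(-9\right) = \left(- \frac{5}{4}\right) \left(-9\right) = \frac{45}{4}$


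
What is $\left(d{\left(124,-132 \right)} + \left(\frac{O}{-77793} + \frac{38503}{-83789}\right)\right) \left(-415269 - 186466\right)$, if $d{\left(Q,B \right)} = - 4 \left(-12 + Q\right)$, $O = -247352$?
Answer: $\frac{1746489170812785545}{6518197677} \approx 2.6794 \cdot 10^{8}$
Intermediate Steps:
$d{\left(Q,B \right)} = 48 - 4 Q$
$\left(d{\left(124,-132 \right)} + \left(\frac{O}{-77793} + \frac{38503}{-83789}\right)\right) \left(-415269 - 186466\right) = \left(\left(48 - 496\right) + \left(- \frac{247352}{-77793} + \frac{38503}{-83789}\right)\right) \left(-415269 - 186466\right) = \left(\left(48 - 496\right) + \left(\left(-247352\right) \left(- \frac{1}{77793}\right) + 38503 \left(- \frac{1}{83789}\right)\right)\right) \left(-601735\right) = \left(-448 + \left(\frac{247352}{77793} - \frac{38503}{83789}\right)\right) \left(-601735\right) = \left(-448 + \frac{17730112849}{6518197677}\right) \left(-601735\right) = \left(- \frac{2902422446447}{6518197677}\right) \left(-601735\right) = \frac{1746489170812785545}{6518197677}$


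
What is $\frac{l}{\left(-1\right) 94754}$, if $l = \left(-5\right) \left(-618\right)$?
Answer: $- \frac{1545}{47377} \approx -0.032611$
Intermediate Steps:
$l = 3090$
$\frac{l}{\left(-1\right) 94754} = \frac{3090}{\left(-1\right) 94754} = \frac{3090}{-94754} = 3090 \left(- \frac{1}{94754}\right) = - \frac{1545}{47377}$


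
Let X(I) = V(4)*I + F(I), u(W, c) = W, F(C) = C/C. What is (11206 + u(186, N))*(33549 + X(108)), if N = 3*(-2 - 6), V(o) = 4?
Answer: 387122944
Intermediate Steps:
F(C) = 1
N = -24 (N = 3*(-8) = -24)
X(I) = 1 + 4*I (X(I) = 4*I + 1 = 1 + 4*I)
(11206 + u(186, N))*(33549 + X(108)) = (11206 + 186)*(33549 + (1 + 4*108)) = 11392*(33549 + (1 + 432)) = 11392*(33549 + 433) = 11392*33982 = 387122944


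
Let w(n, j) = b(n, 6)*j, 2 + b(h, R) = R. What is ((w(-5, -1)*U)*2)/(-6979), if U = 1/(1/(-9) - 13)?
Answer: -36/411761 ≈ -8.7429e-5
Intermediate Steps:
b(h, R) = -2 + R
U = -9/118 (U = 1/(-⅑ - 13) = 1/(-118/9) = -9/118 ≈ -0.076271)
w(n, j) = 4*j (w(n, j) = (-2 + 6)*j = 4*j)
((w(-5, -1)*U)*2)/(-6979) = (((4*(-1))*(-9/118))*2)/(-6979) = (-4*(-9/118)*2)*(-1/6979) = ((18/59)*2)*(-1/6979) = (36/59)*(-1/6979) = -36/411761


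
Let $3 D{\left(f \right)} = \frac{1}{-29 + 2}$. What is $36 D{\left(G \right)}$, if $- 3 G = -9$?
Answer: $- \frac{4}{9} \approx -0.44444$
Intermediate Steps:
$G = 3$ ($G = \left(- \frac{1}{3}\right) \left(-9\right) = 3$)
$D{\left(f \right)} = - \frac{1}{81}$ ($D{\left(f \right)} = \frac{1}{3 \left(-29 + 2\right)} = \frac{1}{3 \left(-27\right)} = \frac{1}{3} \left(- \frac{1}{27}\right) = - \frac{1}{81}$)
$36 D{\left(G \right)} = 36 \left(- \frac{1}{81}\right) = - \frac{4}{9}$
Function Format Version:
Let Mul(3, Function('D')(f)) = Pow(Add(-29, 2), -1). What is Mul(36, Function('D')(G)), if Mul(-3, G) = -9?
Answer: Rational(-4, 9) ≈ -0.44444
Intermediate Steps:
G = 3 (G = Mul(Rational(-1, 3), -9) = 3)
Function('D')(f) = Rational(-1, 81) (Function('D')(f) = Mul(Rational(1, 3), Pow(Add(-29, 2), -1)) = Mul(Rational(1, 3), Pow(-27, -1)) = Mul(Rational(1, 3), Rational(-1, 27)) = Rational(-1, 81))
Mul(36, Function('D')(G)) = Mul(36, Rational(-1, 81)) = Rational(-4, 9)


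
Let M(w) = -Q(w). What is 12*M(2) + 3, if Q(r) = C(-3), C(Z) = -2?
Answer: 27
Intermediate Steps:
Q(r) = -2
M(w) = 2 (M(w) = -1*(-2) = 2)
12*M(2) + 3 = 12*2 + 3 = 24 + 3 = 27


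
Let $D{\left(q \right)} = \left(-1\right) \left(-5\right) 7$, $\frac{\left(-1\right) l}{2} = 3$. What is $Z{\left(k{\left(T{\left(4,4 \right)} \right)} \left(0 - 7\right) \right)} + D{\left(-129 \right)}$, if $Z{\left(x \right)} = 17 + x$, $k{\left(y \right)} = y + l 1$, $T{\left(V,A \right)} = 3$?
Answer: $73$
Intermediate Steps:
$l = -6$ ($l = \left(-2\right) 3 = -6$)
$k{\left(y \right)} = -6 + y$ ($k{\left(y \right)} = y - 6 = -6 + y$)
$D{\left(q \right)} = 35$ ($D{\left(q \right)} = 5 \cdot 7 = 35$)
$Z{\left(k{\left(T{\left(4,4 \right)} \right)} \left(0 - 7\right) \right)} + D{\left(-129 \right)} = \left(17 + \left(-6 + 3\right) \left(0 - 7\right)\right) + 35 = \left(17 - -21\right) + 35 = \left(17 + 21\right) + 35 = 38 + 35 = 73$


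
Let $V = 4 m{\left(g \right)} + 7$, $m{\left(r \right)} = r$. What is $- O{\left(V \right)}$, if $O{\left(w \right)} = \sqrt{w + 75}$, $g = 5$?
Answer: $- \sqrt{102} \approx -10.1$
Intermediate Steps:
$V = 27$ ($V = 4 \cdot 5 + 7 = 20 + 7 = 27$)
$O{\left(w \right)} = \sqrt{75 + w}$
$- O{\left(V \right)} = - \sqrt{75 + 27} = - \sqrt{102}$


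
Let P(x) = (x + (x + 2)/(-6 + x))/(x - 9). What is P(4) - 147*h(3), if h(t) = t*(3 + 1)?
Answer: -8821/5 ≈ -1764.2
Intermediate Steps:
h(t) = 4*t (h(t) = t*4 = 4*t)
P(x) = (x + (2 + x)/(-6 + x))/(-9 + x)
P(4) - 147*h(3) = (2 + 4² - 5*4)/(54 + 4² - 15*4) - 588*3 = (2 + 16 - 20)/(54 + 16 - 60) - 147*12 = -2/10 - 1764 = (⅒)*(-2) - 1764 = -⅕ - 1764 = -8821/5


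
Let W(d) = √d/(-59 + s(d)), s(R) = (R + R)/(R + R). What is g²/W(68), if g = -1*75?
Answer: -163125*√17/17 ≈ -39564.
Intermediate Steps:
s(R) = 1 (s(R) = (2*R)/((2*R)) = (2*R)*(1/(2*R)) = 1)
W(d) = -√d/58 (W(d) = √d/(-59 + 1) = √d/(-58) = -√d/58)
g = -75
g²/W(68) = (-75)²/((-√17/29)) = 5625/((-√17/29)) = 5625*(-29*√17/17) = -163125*√17/17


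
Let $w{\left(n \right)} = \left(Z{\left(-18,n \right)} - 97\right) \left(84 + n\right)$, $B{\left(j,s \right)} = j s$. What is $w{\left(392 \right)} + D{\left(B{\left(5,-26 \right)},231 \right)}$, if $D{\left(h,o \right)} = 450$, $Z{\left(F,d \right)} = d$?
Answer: $140870$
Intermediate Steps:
$w{\left(n \right)} = \left(-97 + n\right) \left(84 + n\right)$ ($w{\left(n \right)} = \left(n - 97\right) \left(84 + n\right) = \left(-97 + n\right) \left(84 + n\right)$)
$w{\left(392 \right)} + D{\left(B{\left(5,-26 \right)},231 \right)} = \left(-8148 + 392^{2} - 5096\right) + 450 = \left(-8148 + 153664 - 5096\right) + 450 = 140420 + 450 = 140870$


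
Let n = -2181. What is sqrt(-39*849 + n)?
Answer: 2*I*sqrt(8823) ≈ 187.86*I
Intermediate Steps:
sqrt(-39*849 + n) = sqrt(-39*849 - 2181) = sqrt(-33111 - 2181) = sqrt(-35292) = 2*I*sqrt(8823)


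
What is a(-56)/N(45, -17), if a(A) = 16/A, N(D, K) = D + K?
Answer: -1/98 ≈ -0.010204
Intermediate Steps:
a(-56)/N(45, -17) = (16/(-56))/(45 - 17) = (16*(-1/56))/28 = -2/7*1/28 = -1/98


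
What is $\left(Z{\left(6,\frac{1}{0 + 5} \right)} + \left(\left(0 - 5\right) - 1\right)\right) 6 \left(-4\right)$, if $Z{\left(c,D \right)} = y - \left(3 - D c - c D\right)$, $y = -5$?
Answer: $\frac{1392}{5} \approx 278.4$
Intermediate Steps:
$Z{\left(c,D \right)} = -8 + 2 D c$ ($Z{\left(c,D \right)} = -5 - \left(3 - D c - c D\right) = -5 + \left(\left(D c + D c\right) - 3\right) = -5 + \left(2 D c - 3\right) = -5 + \left(-3 + 2 D c\right) = -8 + 2 D c$)
$\left(Z{\left(6,\frac{1}{0 + 5} \right)} + \left(\left(0 - 5\right) - 1\right)\right) 6 \left(-4\right) = \left(\left(-8 + 2 \frac{1}{0 + 5} \cdot 6\right) + \left(\left(0 - 5\right) - 1\right)\right) 6 \left(-4\right) = \left(\left(-8 + 2 \cdot \frac{1}{5} \cdot 6\right) - 6\right) \left(-24\right) = \left(\left(-8 + \frac{12}{5}\right) - 6\right) \left(-24\right) = \left(- \frac{28}{5} - 6\right) \left(-24\right) = \left(- \frac{58}{5}\right) \left(-24\right) = \frac{1392}{5}$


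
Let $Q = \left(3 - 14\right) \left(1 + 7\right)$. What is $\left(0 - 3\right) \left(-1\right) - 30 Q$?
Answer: $2643$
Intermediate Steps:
$Q = -88$ ($Q = \left(-11\right) 8 = -88$)
$\left(0 - 3\right) \left(-1\right) - 30 Q = \left(0 - 3\right) \left(-1\right) - -2640 = \left(-3\right) \left(-1\right) + 2640 = 3 + 2640 = 2643$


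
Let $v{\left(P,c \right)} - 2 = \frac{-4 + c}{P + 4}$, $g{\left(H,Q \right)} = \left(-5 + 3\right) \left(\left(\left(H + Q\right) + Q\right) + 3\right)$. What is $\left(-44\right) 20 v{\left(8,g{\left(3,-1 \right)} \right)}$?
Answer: $-880$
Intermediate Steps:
$g{\left(H,Q \right)} = -6 - 4 Q - 2 H$ ($g{\left(H,Q \right)} = - 2 \left(\left(H + 2 Q\right) + 3\right) = - 2 \left(3 + H + 2 Q\right) = -6 - 4 Q - 2 H$)
$v{\left(P,c \right)} = 2 + \frac{-4 + c}{4 + P}$ ($v{\left(P,c \right)} = 2 + \frac{-4 + c}{P + 4} = 2 + \frac{-4 + c}{4 + P}$)
$\left(-44\right) 20 v{\left(8,g{\left(3,-1 \right)} \right)} = \left(-44\right) 20 \frac{4 - 8 + 2 \cdot 8}{4 + 8} = - 880 \frac{4 - 8 + 16}{12} = - 880 \cdot \frac{1}{12} \cdot 12 = \left(-880\right) 1 = -880$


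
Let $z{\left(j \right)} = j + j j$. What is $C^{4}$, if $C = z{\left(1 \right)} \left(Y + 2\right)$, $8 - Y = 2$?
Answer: $65536$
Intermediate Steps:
$Y = 6$ ($Y = 8 - 2 = 6$)
$z{\left(j \right)} = j + j^{2}$
$C = 16$ ($C = 1 \left(1 + 1\right) \left(6 + 2\right) = 1 \cdot 2 \cdot 8 = 2 \cdot 8 = 16$)
$C^{4} = 16^{4} = 65536$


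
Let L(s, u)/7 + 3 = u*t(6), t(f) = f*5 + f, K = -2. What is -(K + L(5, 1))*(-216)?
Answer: 49464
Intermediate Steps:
t(f) = 6*f (t(f) = 5*f + f = 6*f)
L(s, u) = -21 + 252*u (L(s, u) = -21 + 7*(u*(6*6)) = -21 + 7*(u*36) = -21 + 7*(36*u) = -21 + 252*u)
-(K + L(5, 1))*(-216) = -(-2 + (-21 + 252*1))*(-216) = -(-2 + (-21 + 252))*(-216) = -(-2 + 231)*(-216) = -1*229*(-216) = -229*(-216) = 49464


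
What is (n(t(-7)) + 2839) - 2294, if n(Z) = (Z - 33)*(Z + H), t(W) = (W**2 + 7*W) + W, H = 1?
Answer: 785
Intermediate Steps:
t(W) = W**2 + 8*W
n(Z) = (1 + Z)*(-33 + Z) (n(Z) = (Z - 33)*(Z + 1) = (-33 + Z)*(1 + Z) = (1 + Z)*(-33 + Z))
(n(t(-7)) + 2839) - 2294 = ((-33 + (-7*(8 - 7))**2 - (-224)*(8 - 7)) + 2839) - 2294 = ((-33 + (-7*1)**2 - (-224)) + 2839) - 2294 = ((-33 + (-7)**2 - 32*(-7)) + 2839) - 2294 = ((-33 + 49 + 224) + 2839) - 2294 = (240 + 2839) - 2294 = 3079 - 2294 = 785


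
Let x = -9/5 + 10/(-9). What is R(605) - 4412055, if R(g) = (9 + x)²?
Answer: -8934336299/2025 ≈ -4.4120e+6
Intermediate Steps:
x = -131/45 (x = -9*⅕ + 10*(-⅑) = -9/5 - 10/9 = -131/45 ≈ -2.9111)
R(g) = 75076/2025 (R(g) = (9 - 131/45)² = (274/45)² = 75076/2025)
R(605) - 4412055 = 75076/2025 - 4412055 = -8934336299/2025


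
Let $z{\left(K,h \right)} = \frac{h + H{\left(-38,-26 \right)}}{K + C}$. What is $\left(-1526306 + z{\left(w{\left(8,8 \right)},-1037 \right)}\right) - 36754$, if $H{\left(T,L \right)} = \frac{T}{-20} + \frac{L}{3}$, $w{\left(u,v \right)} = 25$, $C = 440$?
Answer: $- \frac{21804718313}{13950} \approx -1.5631 \cdot 10^{6}$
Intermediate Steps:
$H{\left(T,L \right)} = - \frac{T}{20} + \frac{L}{3}$ ($H{\left(T,L \right)} = T \left(- \frac{1}{20}\right) + L \frac{1}{3} = - \frac{T}{20} + \frac{L}{3}$)
$z{\left(K,h \right)} = \frac{- \frac{203}{30} + h}{440 + K}$ ($z{\left(K,h \right)} = \frac{h + \left(\left(- \frac{1}{20}\right) \left(-38\right) + \frac{1}{3} \left(-26\right)\right)}{K + 440} = \frac{h + \left(\frac{19}{10} - \frac{26}{3}\right)}{440 + K} = \frac{h - \frac{203}{30}}{440 + K} = \frac{- \frac{203}{30} + h}{440 + K}$)
$\left(-1526306 + z{\left(w{\left(8,8 \right)},-1037 \right)}\right) - 36754 = \left(-1526306 + \frac{- \frac{203}{30} - 1037}{440 + 25}\right) - 36754 = \left(-1526306 + \frac{1}{465} \left(- \frac{31313}{30}\right)\right) - 36754 = \left(-1526306 - \frac{31313}{13950}\right) - 36754 = - \frac{21292000013}{13950} - 36754 = - \frac{21804718313}{13950}$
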